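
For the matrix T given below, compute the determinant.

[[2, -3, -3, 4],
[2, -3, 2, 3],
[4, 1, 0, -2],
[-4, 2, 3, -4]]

114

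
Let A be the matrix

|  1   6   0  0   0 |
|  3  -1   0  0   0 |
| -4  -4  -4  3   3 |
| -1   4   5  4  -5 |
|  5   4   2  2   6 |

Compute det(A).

A is block lower-triangular with a 2×2 block and a 3×3 block on the diagonal, so its determinant equals the product of the determinants of the diagonal blocks.
det of the 2×2 block = -19
det of the 3×3 block = -250
det = (-19)·(-250) = 4750

|A| = 4750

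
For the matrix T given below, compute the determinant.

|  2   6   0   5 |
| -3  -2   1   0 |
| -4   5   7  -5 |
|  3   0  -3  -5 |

The determinant is -500.

Expand along row 1 (it has 1 zero):
  + (2) · M_11   where M_11 = det([-2 1 0; 5 7 -5; 0 -3 -5]) = 125
  − (6) · M_12   where M_12 = det([-3 1 0; -4 7 -5; 3 -3 -5]) = 115
  − (5) · M_14   where M_14 = det([-3 -2 1; -4 5 7; 3 0 -3]) = 12
det = (+1)·(2)·(125) + (-1)·(6)·(115) + (-1)·(5)·(12) = -500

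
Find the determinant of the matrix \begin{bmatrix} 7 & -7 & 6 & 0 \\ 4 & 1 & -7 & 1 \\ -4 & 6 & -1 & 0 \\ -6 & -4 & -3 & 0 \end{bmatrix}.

Expand along column 4 (it has 3 zeros):
  + (1) · M_24   where M_24 = det([7 -7 6; -4 6 -1; -6 -4 -3]) = 200
det = (+1)·(1)·(200) = 200

The determinant is 200.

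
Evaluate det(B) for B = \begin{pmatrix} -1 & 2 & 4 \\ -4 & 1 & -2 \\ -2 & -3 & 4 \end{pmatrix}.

Expand along row 1:
  + (-1) · |1 -2; -3 4| = (-1)·(4 − 6) = 2
  − 2 · |-4 -2; -2 4| = −2·(-16 − 4) = 40
  + 4 · |-4 1; -2 -3| = 4·(12 − (-2)) = 56
Sum: (2) + (40) + (56) = 98

|B| = 98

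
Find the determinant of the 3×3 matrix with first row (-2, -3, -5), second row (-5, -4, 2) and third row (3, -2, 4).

-164

Expand along column 1:
  + (-2) · |-4 2; -2 4| = (-2)·(-16 − (-4)) = 24
  − (-5) · |-3 -5; -2 4| = −(-5)·(-12 − 10) = -110
  + 3 · |-3 -5; -4 2| = 3·(-6 − 20) = -78
Sum: (24) + (-110) + (-78) = -164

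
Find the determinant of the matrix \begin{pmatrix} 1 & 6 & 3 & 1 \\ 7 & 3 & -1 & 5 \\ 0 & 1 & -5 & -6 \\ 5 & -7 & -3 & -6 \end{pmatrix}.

-2653

Expand along row 3 (it has 1 zero):
  − (1) · M_32   where M_32 = det([1 3 1; 7 -1 5; 5 -3 -6]) = 206
  + (-5) · M_33   where M_33 = det([1 6 1; 7 3 5; 5 -7 -6]) = 355
  − (-6) · M_34   where M_34 = det([1 6 3; 7 3 -1; 5 -7 -3]) = -112
det = (-1)·(1)·(206) + (+1)·(-5)·(355) + (-1)·(-6)·(-112) = -2653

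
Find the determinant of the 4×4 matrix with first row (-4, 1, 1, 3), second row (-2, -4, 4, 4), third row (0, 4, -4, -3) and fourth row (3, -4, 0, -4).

The determinant is 32.

Expand along row 3 (it has 1 zero):
  − (4) · M_32   where M_32 = det([-4 1 3; -2 4 4; 3 0 -4]) = 32
  + (-4) · M_33   where M_33 = det([-4 1 3; -2 -4 4; 3 -4 -4]) = -64
  − (-3) · M_34   where M_34 = det([-4 1 1; -2 -4 4; 3 -4 0]) = -32
det = (-1)·(4)·(32) + (+1)·(-4)·(-64) + (-1)·(-3)·(-32) = 32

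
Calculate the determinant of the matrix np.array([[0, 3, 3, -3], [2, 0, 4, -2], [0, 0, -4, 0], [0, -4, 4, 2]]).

-48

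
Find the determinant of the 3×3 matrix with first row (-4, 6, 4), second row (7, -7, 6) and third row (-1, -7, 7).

-526

Expand along row 1:
  + (-4) · |-7 6; -7 7| = (-4)·(-49 − (-42)) = 28
  − 6 · |7 6; -1 7| = −6·(49 − (-6)) = -330
  + 4 · |7 -7; -1 -7| = 4·(-49 − 7) = -224
Sum: (28) + (-330) + (-224) = -526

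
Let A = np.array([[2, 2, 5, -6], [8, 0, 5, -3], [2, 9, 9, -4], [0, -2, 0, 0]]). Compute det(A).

Expand along row 4 (it has 3 zeros):
  + (-2) · M_42   where M_42 = det([2 5 -6; 8 5 -3; 2 9 -4]) = -228
det = (+1)·(-2)·(-228) = 456

det(A) = 456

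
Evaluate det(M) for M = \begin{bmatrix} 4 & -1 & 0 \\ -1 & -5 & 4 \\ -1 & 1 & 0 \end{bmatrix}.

Expand along column 3:
  − 4 · |4 -1; -1 1| = −4·(4 − 1) = -12

-12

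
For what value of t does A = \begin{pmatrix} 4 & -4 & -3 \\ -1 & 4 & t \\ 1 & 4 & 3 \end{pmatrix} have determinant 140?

Expanding along the column containing t, det(A) is linear in t: det(A) = (-20)·t + (60).
Set (-20)·t + (60) = 140  ⇒  (-20)·t = 80  ⇒  t = -4.

-4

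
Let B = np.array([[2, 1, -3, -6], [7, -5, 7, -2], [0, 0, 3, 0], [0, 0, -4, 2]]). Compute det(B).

B is block upper-triangular with a 2×2 block and a 2×2 block on the diagonal, so its determinant equals the product of the determinants of the diagonal blocks.
det of the 2×2 block = -17
det of the 2×2 block = 6
det = (-17)·(6) = -102

-102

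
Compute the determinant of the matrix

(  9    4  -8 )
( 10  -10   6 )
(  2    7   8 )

Expand along column 1:
  + 9 · |-10 6; 7 8| = 9·(-80 − 42) = -1098
  − 10 · |4 -8; 7 8| = −10·(32 − (-56)) = -880
  + 2 · |4 -8; -10 6| = 2·(24 − 80) = -112
Sum: (-1098) + (-880) + (-112) = -2090

The determinant is -2090.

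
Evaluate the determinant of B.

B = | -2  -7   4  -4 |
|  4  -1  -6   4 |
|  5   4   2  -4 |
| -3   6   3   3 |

Expand along row 1:
  + (-2) · M_11   where M_11 = det([-1 -6 4; 4 2 -4; 6 3 3]) = 198
  − (-7) · M_12   where M_12 = det([4 -6 4; 5 2 -4; -3 3 3]) = 174
  + (4) · M_13   where M_13 = det([4 -1 4; 5 4 -4; -3 6 3]) = 315
  − (-4) · M_14   where M_14 = det([4 -1 -6; 5 4 2; -3 6 3]) = -231
det = (+1)·(-2)·(198) + (-1)·(-7)·(174) + (+1)·(4)·(315) + (-1)·(-4)·(-231) = 1158

|B| = 1158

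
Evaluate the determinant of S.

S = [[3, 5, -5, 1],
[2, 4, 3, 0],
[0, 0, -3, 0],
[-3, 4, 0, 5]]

Expand along row 3 (it has 3 zeros):
  + (-3) · M_33   where M_33 = det([3 5 1; 2 4 0; -3 4 5]) = 30
det = (+1)·(-3)·(30) = -90

-90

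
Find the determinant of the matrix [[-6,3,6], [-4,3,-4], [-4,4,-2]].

Expand along row 1:
  + (-6) · |3 -4; 4 -2| = (-6)·(-6 − (-16)) = -60
  − 3 · |-4 -4; -4 -2| = −3·(8 − 16) = 24
  + 6 · |-4 3; -4 4| = 6·(-16 − (-12)) = -24
Sum: (-60) + (24) + (-24) = -60

-60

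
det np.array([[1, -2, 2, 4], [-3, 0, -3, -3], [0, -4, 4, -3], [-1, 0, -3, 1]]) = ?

The determinant is 84.

Expand along column 2 (it has 2 zeros):
  − (-2) · M_12   where M_12 = det([-3 -3 -3; 0 4 -3; -1 -3 1]) = -6
  − (-4) · M_32   where M_32 = det([1 2 4; -3 -3 -3; -1 -3 1]) = 24
det = (-1)·(-2)·(-6) + (-1)·(-4)·(24) = 84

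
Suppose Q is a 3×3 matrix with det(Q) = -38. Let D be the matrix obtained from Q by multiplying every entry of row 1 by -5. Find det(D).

|D| = 190

Scaling one row by -5 multiplies the determinant by -5.
det(D) = (-5)·(-38) = 190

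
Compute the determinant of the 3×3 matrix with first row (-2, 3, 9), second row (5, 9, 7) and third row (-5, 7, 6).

515

Expand along column 1:
  + (-2) · |9 7; 7 6| = (-2)·(54 − 49) = -10
  − 5 · |3 9; 7 6| = −5·(18 − 63) = 225
  + (-5) · |3 9; 9 7| = (-5)·(21 − 81) = 300
Sum: (-10) + (225) + (300) = 515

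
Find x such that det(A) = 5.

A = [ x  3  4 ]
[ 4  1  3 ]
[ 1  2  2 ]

Expanding along the row containing x, det(A) is linear in x: det(A) = (-4)·x + (13).
Set (-4)·x + (13) = 5  ⇒  (-4)·x = -8  ⇒  x = 2.

2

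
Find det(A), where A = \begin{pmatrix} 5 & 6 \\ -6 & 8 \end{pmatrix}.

|A| = 76

det(A) = 5·8 − 6·(-6) = 40 − (-36) = 76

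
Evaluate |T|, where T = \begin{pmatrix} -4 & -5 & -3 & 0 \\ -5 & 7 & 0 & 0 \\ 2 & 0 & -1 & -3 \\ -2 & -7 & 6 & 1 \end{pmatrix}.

det(T) = -1300

Expand along row 2 (it has 2 zeros):
  − (-5) · M_21   where M_21 = det([-5 -3 0; 0 -1 -3; -7 6 1]) = -148
  + (7) · M_22   where M_22 = det([-4 -3 0; 2 -1 -3; -2 6 1]) = -80
det = (-1)·(-5)·(-148) + (+1)·(7)·(-80) = -1300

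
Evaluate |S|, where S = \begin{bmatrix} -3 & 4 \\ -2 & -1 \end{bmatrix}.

det(S) = (-3)·(-1) − 4·(-2) = 3 − (-8) = 11

|S| = 11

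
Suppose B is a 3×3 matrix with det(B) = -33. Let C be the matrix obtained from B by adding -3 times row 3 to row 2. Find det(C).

Adding a multiple of one row to another leaves the determinant unchanged.
det(C) = (1)·(-33) = -33

det(C) = -33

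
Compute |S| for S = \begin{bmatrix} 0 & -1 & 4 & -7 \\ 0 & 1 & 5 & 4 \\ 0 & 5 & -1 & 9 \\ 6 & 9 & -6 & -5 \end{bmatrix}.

Expand along column 1 (it has 3 zeros):
  − (6) · M_41   where M_41 = det([-1 4 -7; 1 5 4; 5 -1 9]) = 177
det = (-1)·(6)·(177) = -1062

The determinant is -1062.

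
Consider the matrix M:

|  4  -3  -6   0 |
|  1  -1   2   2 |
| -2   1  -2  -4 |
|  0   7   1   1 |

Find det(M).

Expand along row 1 (it has 1 zero):
  + (4) · M_11   where M_11 = det([-1 2 2; 1 -2 -4; 7 1 1]) = -30
  − (-3) · M_12   where M_12 = det([1 2 2; -2 -2 -4; 0 1 1]) = 2
  + (-6) · M_13   where M_13 = det([1 -1 2; -2 1 -4; 0 7 1]) = -1
det = (+1)·(4)·(-30) + (-1)·(-3)·(2) + (+1)·(-6)·(-1) = -108

|M| = -108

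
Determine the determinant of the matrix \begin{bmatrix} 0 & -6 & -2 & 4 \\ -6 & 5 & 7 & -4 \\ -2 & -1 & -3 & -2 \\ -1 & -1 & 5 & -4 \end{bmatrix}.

The determinant is -1120.

Expand along row 1 (it has 1 zero):
  − (-6) · M_12   where M_12 = det([-6 7 -4; -2 -3 -2; -1 5 -4]) = -122
  + (-2) · M_13   where M_13 = det([-6 5 -4; -2 -1 -2; -1 -1 -4]) = -46
  − (4) · M_14   where M_14 = det([-6 5 7; -2 -1 -3; -1 -1 5]) = 120
det = (-1)·(-6)·(-122) + (+1)·(-2)·(-46) + (-1)·(4)·(120) = -1120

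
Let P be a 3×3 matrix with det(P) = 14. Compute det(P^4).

38416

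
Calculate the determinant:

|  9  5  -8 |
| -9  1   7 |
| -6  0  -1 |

Expand along row 3:
  + (-6) · |5 -8; 1 7| = (-6)·(35 − (-8)) = -258
  + (-1) · |9 5; -9 1| = (-1)·(9 − (-45)) = -54
Sum: (-258) + (-54) = -312

-312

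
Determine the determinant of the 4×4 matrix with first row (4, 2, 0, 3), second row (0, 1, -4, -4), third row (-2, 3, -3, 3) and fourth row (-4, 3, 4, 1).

-720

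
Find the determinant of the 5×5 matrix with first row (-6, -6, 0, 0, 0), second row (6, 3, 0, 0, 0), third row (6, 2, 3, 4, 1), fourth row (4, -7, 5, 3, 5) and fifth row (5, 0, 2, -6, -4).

2484

The matrix is block lower-triangular with a 2×2 block and a 3×3 block on the diagonal, so its determinant equals the product of the determinants of the diagonal blocks.
det of the 2×2 block = 18
det of the 3×3 block = 138
det = (18)·(138) = 2484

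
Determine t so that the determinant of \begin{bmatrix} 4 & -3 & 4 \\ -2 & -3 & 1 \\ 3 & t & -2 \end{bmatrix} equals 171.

t = -9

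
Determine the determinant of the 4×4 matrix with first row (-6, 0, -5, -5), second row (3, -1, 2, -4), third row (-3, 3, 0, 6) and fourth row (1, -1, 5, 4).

The determinant is 366.

Expand along row 1 (it has 1 zero):
  + (-6) · M_11   where M_11 = det([-1 2 -4; 3 0 6; -1 5 4]) = -66
  + (-5) · M_13   where M_13 = det([3 -1 -4; -3 3 6; 1 -1 4]) = 36
  − (-5) · M_14   where M_14 = det([3 -1 2; -3 3 0; 1 -1 5]) = 30
det = (+1)·(-6)·(-66) + (+1)·(-5)·(36) + (-1)·(-5)·(30) = 366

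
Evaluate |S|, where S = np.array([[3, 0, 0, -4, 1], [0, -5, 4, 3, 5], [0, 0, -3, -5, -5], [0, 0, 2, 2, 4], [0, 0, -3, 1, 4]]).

S is block upper-triangular with a 2×2 block and a 3×3 block on the diagonal, so its determinant equals the product of the determinants of the diagonal blocks.
det of the 2×2 block = -15
det of the 3×3 block = 48
det = (-15)·(48) = -720

|S| = -720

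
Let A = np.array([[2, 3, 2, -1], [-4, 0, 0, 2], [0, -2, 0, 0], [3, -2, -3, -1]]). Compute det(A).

The determinant is 8.

Expand along row 3 (it has 3 zeros):
  − (-2) · M_32   where M_32 = det([2 2 -1; -4 0 2; 3 -3 -1]) = 4
det = (-1)·(-2)·(4) = 8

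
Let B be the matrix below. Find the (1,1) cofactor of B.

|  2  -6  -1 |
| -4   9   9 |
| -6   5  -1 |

-54

Delete row 1 and column 1; the remaining 2×2 submatrix is [9 9; 5 -1].
Its determinant is 9·(-1) − 9·5 = -54.
The cofactor carries sign (−1)^(1+1) = +1, so C_{1,1} = +(-54) = -54.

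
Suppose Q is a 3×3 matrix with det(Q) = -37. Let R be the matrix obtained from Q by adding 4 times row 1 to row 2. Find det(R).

Adding a multiple of one row to another leaves the determinant unchanged.
det(R) = (1)·(-37) = -37

-37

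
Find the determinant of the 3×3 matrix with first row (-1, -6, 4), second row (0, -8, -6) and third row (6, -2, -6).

Expand along row 2:
  + (-8) · |-1 4; 6 -6| = (-8)·(6 − 24) = 144
  − (-6) · |-1 -6; 6 -2| = −(-6)·(2 − (-36)) = 228
Sum: (144) + (228) = 372

The determinant is 372.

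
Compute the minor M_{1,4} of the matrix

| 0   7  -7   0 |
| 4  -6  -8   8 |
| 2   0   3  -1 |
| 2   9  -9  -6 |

The minor is -396.

Delete row 1 and column 4; the remaining 3×3 submatrix is [4 -6 -8; 2 0 3; 2 9 -9].
Its determinant is -396.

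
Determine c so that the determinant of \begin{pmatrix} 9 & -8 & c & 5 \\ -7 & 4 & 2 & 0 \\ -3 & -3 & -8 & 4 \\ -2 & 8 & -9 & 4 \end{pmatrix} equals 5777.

Expanding along the column containing c, det(M) is linear in c: det(M) = (324)·c + (4481).
Set (324)·c + (4481) = 5777  ⇒  (324)·c = 1296  ⇒  c = 4.

4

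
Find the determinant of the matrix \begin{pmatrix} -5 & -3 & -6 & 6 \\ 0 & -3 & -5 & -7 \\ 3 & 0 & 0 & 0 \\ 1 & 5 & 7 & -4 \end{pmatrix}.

297

Expand along row 3 (it has 3 zeros):
  + (3) · M_31   where M_31 = det([-3 -6 6; -3 -5 -7; 5 7 -4]) = 99
det = (+1)·(3)·(99) = 297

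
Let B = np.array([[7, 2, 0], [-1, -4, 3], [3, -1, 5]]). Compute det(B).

-91

Expand along column 3:
  − 3 · |7 2; 3 -1| = −3·(-7 − 6) = 39
  + 5 · |7 2; -1 -4| = 5·(-28 − (-2)) = -130
Sum: (39) + (-130) = -91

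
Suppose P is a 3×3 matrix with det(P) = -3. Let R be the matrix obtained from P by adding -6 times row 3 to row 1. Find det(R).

Adding a multiple of one row to another leaves the determinant unchanged.
det(R) = (1)·(-3) = -3

-3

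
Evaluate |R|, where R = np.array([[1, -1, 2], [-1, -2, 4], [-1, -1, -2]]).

12

Expand along row 1:
  + 1 · |-2 4; -1 -2| = 1·(4 − (-4)) = 8
  − (-1) · |-1 4; -1 -2| = −(-1)·(2 − (-4)) = 6
  + 2 · |-1 -2; -1 -1| = 2·(1 − 2) = -2
Sum: (8) + (6) + (-2) = 12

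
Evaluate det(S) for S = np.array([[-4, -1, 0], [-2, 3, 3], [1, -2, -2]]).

Expand along row 1:
  + (-4) · |3 3; -2 -2| = (-4)·(-6 − (-6)) = 0
  − (-1) · |-2 3; 1 -2| = −(-1)·(4 − 3) = 1
Sum: (0) + (1) = 1

1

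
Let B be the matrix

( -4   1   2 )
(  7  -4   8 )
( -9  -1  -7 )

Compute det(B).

Expand along row 1:
  + (-4) · |-4 8; -1 -7| = (-4)·(28 − (-8)) = -144
  − 1 · |7 8; -9 -7| = −1·(-49 − (-72)) = -23
  + 2 · |7 -4; -9 -1| = 2·(-7 − 36) = -86
Sum: (-144) + (-23) + (-86) = -253

det(B) = -253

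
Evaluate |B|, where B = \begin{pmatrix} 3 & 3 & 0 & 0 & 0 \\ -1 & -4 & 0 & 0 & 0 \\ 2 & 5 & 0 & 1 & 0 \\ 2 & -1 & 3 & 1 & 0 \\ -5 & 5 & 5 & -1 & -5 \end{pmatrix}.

-135

B is block lower-triangular with a 2×2 block and a 3×3 block on the diagonal, so its determinant equals the product of the determinants of the diagonal blocks.
det of the 2×2 block = -9
det of the 3×3 block = 15
det = (-9)·(15) = -135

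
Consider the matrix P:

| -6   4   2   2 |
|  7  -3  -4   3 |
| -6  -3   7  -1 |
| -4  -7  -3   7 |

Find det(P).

Expand along row 1:
  + (-6) · M_11   where M_11 = det([-3 -4 3; -3 7 -1; -7 -3 7]) = -76
  − (4) · M_12   where M_12 = det([7 -4 3; -6 7 -1; -4 -3 7]) = 276
  + (2) · M_13   where M_13 = det([7 -3 3; -6 -3 -1; -4 -7 7]) = -244
  − (2) · M_14   where M_14 = det([7 -3 -4; -6 -3 7; -4 -7 -3]) = 424
det = (+1)·(-6)·(-76) + (-1)·(4)·(276) + (+1)·(2)·(-244) + (-1)·(2)·(424) = -1984

-1984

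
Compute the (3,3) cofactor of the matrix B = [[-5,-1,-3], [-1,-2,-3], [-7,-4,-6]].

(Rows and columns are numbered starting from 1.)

The cofactor is 9.

Delete row 3 and column 3; the remaining 2×2 submatrix is [-5 -1; -1 -2].
Its determinant is (-5)·(-2) − (-1)·(-1) = 9.
The cofactor carries sign (−1)^(3+3) = +1, so C_{3,3} = +(9) = 9.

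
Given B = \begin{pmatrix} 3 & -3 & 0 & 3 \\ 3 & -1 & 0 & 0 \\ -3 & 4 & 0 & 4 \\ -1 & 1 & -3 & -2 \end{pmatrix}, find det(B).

The determinant is 153.

Expand along column 3 (it has 3 zeros):
  − (-3) · M_43   where M_43 = det([3 -3 3; 3 -1 0; -3 4 4]) = 51
det = (-1)·(-3)·(51) = 153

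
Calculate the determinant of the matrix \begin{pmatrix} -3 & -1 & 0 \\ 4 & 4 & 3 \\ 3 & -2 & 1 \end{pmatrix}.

Expand along column 3:
  − 3 · |-3 -1; 3 -2| = −3·(6 − (-3)) = -27
  + 1 · |-3 -1; 4 4| = 1·(-12 − (-4)) = -8
Sum: (-27) + (-8) = -35

The determinant is -35.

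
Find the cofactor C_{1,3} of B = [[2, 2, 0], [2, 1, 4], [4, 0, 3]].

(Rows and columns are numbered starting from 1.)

The cofactor is -4.

Delete row 1 and column 3; the remaining 2×2 submatrix is [2 1; 4 0].
Its determinant is 2·0 − 1·4 = -4.
The cofactor carries sign (−1)^(1+3) = +1, so C_{1,3} = +(-4) = -4.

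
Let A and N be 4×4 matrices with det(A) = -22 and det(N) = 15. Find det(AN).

det(AN) = det(A)·det(N) = (-22)·(15) = -330

-330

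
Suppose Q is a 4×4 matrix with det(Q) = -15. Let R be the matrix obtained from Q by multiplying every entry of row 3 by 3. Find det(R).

-45

Scaling one row by 3 multiplies the determinant by 3.
det(R) = (3)·(-15) = -45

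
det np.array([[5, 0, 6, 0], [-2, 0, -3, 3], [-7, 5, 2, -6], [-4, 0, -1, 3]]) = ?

330

Expand along column 2 (it has 3 zeros):
  − (5) · M_32   where M_32 = det([5 6 0; -2 -3 3; -4 -1 3]) = -66
det = (-1)·(5)·(-66) = 330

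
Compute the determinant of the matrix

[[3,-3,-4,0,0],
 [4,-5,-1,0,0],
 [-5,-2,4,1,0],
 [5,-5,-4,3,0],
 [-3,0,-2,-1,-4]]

-1220

Expand along column 5 (it has 4 zeros):
  + (-4) · M_55   where M_55 = det([3 -3 -4 0; 4 -5 -1 0; -5 -2 4 1; 5 -5 -4 3]) = 305
det = (+1)·(-4)·(305) = -1220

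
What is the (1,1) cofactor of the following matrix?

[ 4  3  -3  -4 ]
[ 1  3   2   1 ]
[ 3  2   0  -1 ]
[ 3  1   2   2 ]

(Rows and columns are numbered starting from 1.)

0

Delete row 1 and column 1; the remaining 3×3 submatrix is [3 2 1; 2 0 -1; 1 2 2].
Its determinant is 0.
The cofactor carries sign (−1)^(1+1) = +1, so C_{1,1} = +(0) = 0.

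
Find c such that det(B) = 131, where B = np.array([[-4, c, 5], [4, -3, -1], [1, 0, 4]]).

-4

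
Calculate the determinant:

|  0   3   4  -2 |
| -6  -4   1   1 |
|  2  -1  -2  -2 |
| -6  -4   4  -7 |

-34

Expand along row 1 (it has 1 zero):
  − (3) · M_12   where M_12 = det([-6 1 1; 2 -2 -2; -6 4 -7]) = -110
  + (4) · M_13   where M_13 = det([-6 -4 1; 2 -1 -2; -6 -4 -7]) = -112
  − (-2) · M_14   where M_14 = det([-6 -4 1; 2 -1 -2; -6 -4 4]) = 42
det = (-1)·(3)·(-110) + (+1)·(4)·(-112) + (-1)·(-2)·(42) = -34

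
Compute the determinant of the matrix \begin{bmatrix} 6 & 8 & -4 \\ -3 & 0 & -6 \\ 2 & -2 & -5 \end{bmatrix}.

Expand along row 2:
  − (-3) · |8 -4; -2 -5| = −(-3)·(-40 − 8) = -144
  − (-6) · |6 8; 2 -2| = −(-6)·(-12 − 16) = -168
Sum: (-144) + (-168) = -312

-312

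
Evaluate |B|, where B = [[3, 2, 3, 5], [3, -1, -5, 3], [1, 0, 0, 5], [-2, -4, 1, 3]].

Expand along row 3 (it has 2 zeros):
  + (1) · M_31   where M_31 = det([2 3 5; -1 -5 3; -4 1 3]) = -168
  − (5) · M_34   where M_34 = det([3 2 3; 3 -1 -5; -2 -4 1]) = -91
det = (+1)·(1)·(-168) + (-1)·(5)·(-91) = 287

|B| = 287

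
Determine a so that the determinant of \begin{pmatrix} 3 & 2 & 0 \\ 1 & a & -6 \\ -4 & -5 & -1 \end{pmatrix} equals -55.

a = 5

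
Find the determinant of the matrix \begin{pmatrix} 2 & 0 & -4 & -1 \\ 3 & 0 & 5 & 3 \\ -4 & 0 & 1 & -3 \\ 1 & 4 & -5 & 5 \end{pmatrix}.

-188

Expand along column 2 (it has 3 zeros):
  + (4) · M_42   where M_42 = det([2 -4 -1; 3 5 3; -4 1 -3]) = -47
det = (+1)·(4)·(-47) = -188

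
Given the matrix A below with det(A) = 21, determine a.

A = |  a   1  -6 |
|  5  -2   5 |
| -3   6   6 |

-5

Expanding along the row containing a, det(A) is linear in a: det(A) = (-42)·a + (-189).
Set (-42)·a + (-189) = 21  ⇒  (-42)·a = 210  ⇒  a = -5.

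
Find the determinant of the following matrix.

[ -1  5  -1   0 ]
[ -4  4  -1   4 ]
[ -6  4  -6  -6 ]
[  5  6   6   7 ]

The determinant is 212.

Expand along row 1 (it has 1 zero):
  + (-1) · M_11   where M_11 = det([4 -1 4; 4 -6 -6; 6 6 7]) = 280
  − (5) · M_12   where M_12 = det([-4 -1 4; -6 -6 -6; 5 6 7]) = -12
  + (-1) · M_13   where M_13 = det([-4 4 4; -6 4 -6; 5 6 7]) = -432
det = (+1)·(-1)·(280) + (-1)·(5)·(-12) + (+1)·(-1)·(-432) = 212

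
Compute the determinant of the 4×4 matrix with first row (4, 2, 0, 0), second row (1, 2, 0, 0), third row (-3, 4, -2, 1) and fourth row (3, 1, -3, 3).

The matrix is block lower-triangular with a 2×2 block and a 2×2 block on the diagonal, so its determinant equals the product of the determinants of the diagonal blocks.
det of the 2×2 block = 6
det of the 2×2 block = -3
det = (6)·(-3) = -18

-18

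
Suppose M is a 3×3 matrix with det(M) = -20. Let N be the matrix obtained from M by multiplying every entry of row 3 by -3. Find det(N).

|N| = 60

Scaling one row by -3 multiplies the determinant by -3.
det(N) = (-3)·(-20) = 60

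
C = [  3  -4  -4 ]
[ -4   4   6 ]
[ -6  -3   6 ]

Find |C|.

30

Expand along row 1:
  + 3 · |4 6; -3 6| = 3·(24 − (-18)) = 126
  − (-4) · |-4 6; -6 6| = −(-4)·(-24 − (-36)) = 48
  + (-4) · |-4 4; -6 -3| = (-4)·(12 − (-24)) = -144
Sum: (126) + (48) + (-144) = 30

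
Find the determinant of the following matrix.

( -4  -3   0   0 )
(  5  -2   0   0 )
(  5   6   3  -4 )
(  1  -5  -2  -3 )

The matrix is block lower-triangular with a 2×2 block and a 2×2 block on the diagonal, so its determinant equals the product of the determinants of the diagonal blocks.
det of the 2×2 block = 23
det of the 2×2 block = -17
det = (23)·(-17) = -391

The determinant is -391.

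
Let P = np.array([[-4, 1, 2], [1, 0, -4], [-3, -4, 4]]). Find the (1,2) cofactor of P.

8

Delete row 1 and column 2; the remaining 2×2 submatrix is [1 -4; -3 4].
Its determinant is 1·4 − (-4)·(-3) = -8.
The cofactor carries sign (−1)^(1+2) = −1, so C_{1,2} = −(-8) = 8.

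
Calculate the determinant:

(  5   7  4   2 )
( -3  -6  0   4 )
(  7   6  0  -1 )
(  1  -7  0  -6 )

-1348

Expand along column 3 (it has 3 zeros):
  + (4) · M_13   where M_13 = det([-3 -6 4; 7 6 -1; 1 -7 -6]) = -337
det = (+1)·(4)·(-337) = -1348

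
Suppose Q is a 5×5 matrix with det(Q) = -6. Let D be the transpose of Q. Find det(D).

det(D) = -6

det(Qᵀ) = det(Q).
det(D) = (1)·(-6) = -6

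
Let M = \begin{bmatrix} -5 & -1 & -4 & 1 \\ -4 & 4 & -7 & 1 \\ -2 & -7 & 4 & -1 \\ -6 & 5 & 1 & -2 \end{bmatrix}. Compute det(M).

Expand along row 1:
  + (-5) · M_11   where M_11 = det([4 -7 1; -7 4 -1; 5 1 -2]) = 78
  − (-1) · M_12   where M_12 = det([-4 -7 1; -2 4 -1; -6 1 -2]) = 36
  + (-4) · M_13   where M_13 = det([-4 4 1; -2 -7 -1; -6 5 -2]) = -120
  − (1) · M_14   where M_14 = det([-4 4 -7; -2 -7 4; -6 5 1]) = 384
det = (+1)·(-5)·(78) + (-1)·(-1)·(36) + (+1)·(-4)·(-120) + (-1)·(1)·(384) = -258

The determinant is -258.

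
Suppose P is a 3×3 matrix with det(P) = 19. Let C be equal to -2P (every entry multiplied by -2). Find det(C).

-152

For a 3×3 matrix, det(-2P) = (-2)^3·det(P) = -8·det(P).
det(C) = (-8)·(19) = -152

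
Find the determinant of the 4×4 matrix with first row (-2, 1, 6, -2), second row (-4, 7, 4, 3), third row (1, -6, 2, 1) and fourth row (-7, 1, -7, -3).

The determinant is -2179.

Expand along row 1:
  + (-2) · M_11   where M_11 = det([7 4 3; -6 2 1; 1 -7 -3]) = 59
  − (1) · M_12   where M_12 = det([-4 4 3; 1 2 1; -7 -7 -3]) = 1
  + (6) · M_13   where M_13 = det([-4 7 3; 1 -6 1; -7 1 -3]) = -219
  − (-2) · M_14   where M_14 = det([-4 7 4; 1 -6 2; -7 1 -7]) = -373
det = (+1)·(-2)·(59) + (-1)·(1)·(1) + (+1)·(6)·(-219) + (-1)·(-2)·(-373) = -2179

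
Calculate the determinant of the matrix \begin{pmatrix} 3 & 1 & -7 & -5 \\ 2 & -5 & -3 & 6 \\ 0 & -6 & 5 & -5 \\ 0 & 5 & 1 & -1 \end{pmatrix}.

-1023

Expand along column 1 (it has 2 zeros):
  + (3) · M_11   where M_11 = det([-5 -3 6; -6 5 -5; 5 1 -1]) = -93
  − (2) · M_21   where M_21 = det([1 -7 -5; -6 5 -5; 5 1 -1]) = 372
det = (+1)·(3)·(-93) + (-1)·(2)·(372) = -1023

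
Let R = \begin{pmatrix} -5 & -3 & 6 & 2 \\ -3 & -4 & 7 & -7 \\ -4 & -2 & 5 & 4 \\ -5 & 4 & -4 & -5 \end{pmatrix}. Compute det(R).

The determinant is -306.

Expand along row 1:
  + (-5) · M_11   where M_11 = det([-4 7 -7; -2 5 4; 4 -4 -5]) = 162
  − (-3) · M_12   where M_12 = det([-3 7 -7; -4 5 4; -5 -4 -5]) = -540
  + (6) · M_13   where M_13 = det([-3 -4 -7; -4 -2 4; -5 4 -5]) = 360
  − (2) · M_14   where M_14 = det([-3 -4 7; -4 -2 5; -5 4 -4]) = 18
det = (+1)·(-5)·(162) + (-1)·(-3)·(-540) + (+1)·(6)·(360) + (-1)·(2)·(18) = -306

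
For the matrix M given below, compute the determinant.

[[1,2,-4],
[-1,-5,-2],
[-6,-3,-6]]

Expand along column 1:
  + 1 · |-5 -2; -3 -6| = 1·(30 − 6) = 24
  − (-1) · |2 -4; -3 -6| = −(-1)·(-12 − 12) = -24
  + (-6) · |2 -4; -5 -2| = (-6)·(-4 − 20) = 144
Sum: (24) + (-24) + (144) = 144

det(M) = 144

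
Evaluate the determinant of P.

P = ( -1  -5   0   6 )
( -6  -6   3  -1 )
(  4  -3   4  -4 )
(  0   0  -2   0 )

|P| = 742

Expand along row 4 (it has 3 zeros):
  − (-2) · M_43   where M_43 = det([-1 -5 6; -6 -6 -1; 4 -3 -4]) = 371
det = (-1)·(-2)·(371) = 742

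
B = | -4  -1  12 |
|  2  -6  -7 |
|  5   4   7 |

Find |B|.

Expand along column 1:
  + (-4) · |-6 -7; 4 7| = (-4)·(-42 − (-28)) = 56
  − 2 · |-1 12; 4 7| = −2·(-7 − 48) = 110
  + 5 · |-1 12; -6 -7| = 5·(7 − (-72)) = 395
Sum: (56) + (110) + (395) = 561

The determinant is 561.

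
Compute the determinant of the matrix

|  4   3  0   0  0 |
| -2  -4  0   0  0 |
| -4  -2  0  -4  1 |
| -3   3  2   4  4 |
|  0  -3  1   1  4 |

The determinant is -140.

The matrix is block lower-triangular with a 2×2 block and a 3×3 block on the diagonal, so its determinant equals the product of the determinants of the diagonal blocks.
det of the 2×2 block = -10
det of the 3×3 block = 14
det = (-10)·(14) = -140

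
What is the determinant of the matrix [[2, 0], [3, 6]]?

12

det = 2·6 − 0·3 = 12 − 0 = 12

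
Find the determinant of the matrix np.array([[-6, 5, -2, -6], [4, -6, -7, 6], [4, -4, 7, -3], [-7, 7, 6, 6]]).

Expand along row 1:
  + (-6) · M_11   where M_11 = det([-6 -7 6; -4 7 -3; 7 6 6]) = -819
  − (5) · M_12   where M_12 = det([4 -7 6; 4 7 -3; -7 6 6]) = 699
  + (-2) · M_13   where M_13 = det([4 -6 6; 4 -4 -3; -7 7 6]) = 6
  − (-6) · M_14   where M_14 = det([4 -6 -7; 4 -4 7; -7 7 6]) = 146
det = (+1)·(-6)·(-819) + (-1)·(5)·(699) + (+1)·(-2)·(6) + (-1)·(-6)·(146) = 2283

2283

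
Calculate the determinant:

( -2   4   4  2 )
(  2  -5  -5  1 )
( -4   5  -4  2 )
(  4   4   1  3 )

-840

Expand along row 1:
  + (-2) · M_11   where M_11 = det([-5 -5 1; 5 -4 2; 4 1 3]) = 126
  − (4) · M_12   where M_12 = det([2 -5 1; -4 -4 2; 4 1 3]) = -116
  + (4) · M_13   where M_13 = det([2 -5 1; -4 5 2; 4 4 3]) = -122
  − (2) · M_14   where M_14 = det([2 -5 -5; -4 5 -4; 4 4 1]) = 282
det = (+1)·(-2)·(126) + (-1)·(4)·(-116) + (+1)·(4)·(-122) + (-1)·(2)·(282) = -840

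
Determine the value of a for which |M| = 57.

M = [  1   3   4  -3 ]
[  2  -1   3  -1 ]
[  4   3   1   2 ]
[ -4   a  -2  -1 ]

a = 7

Expanding along the row containing a, det(M) is linear in a: det(M) = (5)·a + (22).
Set (5)·a + (22) = 57  ⇒  (5)·a = 35  ⇒  a = 7.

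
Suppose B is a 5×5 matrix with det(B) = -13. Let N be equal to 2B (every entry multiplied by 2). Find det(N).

-416

For a 5×5 matrix, det(2B) = 2^5·det(B) = 32·det(B).
det(N) = (32)·(-13) = -416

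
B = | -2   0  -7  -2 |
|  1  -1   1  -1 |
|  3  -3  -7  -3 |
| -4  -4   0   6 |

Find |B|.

Expand along row 1 (it has 1 zero):
  + (-2) · M_11   where M_11 = det([-1 1 -1; -3 -7 -3; -4 0 6]) = 100
  + (-7) · M_13   where M_13 = det([1 -1 -1; 3 -3 -3; -4 -4 6]) = 0
  − (-2) · M_14   where M_14 = det([1 -1 1; 3 -3 -7; -4 -4 0]) = -80
det = (+1)·(-2)·(100) + (+1)·(-7)·(0) + (-1)·(-2)·(-80) = -360

-360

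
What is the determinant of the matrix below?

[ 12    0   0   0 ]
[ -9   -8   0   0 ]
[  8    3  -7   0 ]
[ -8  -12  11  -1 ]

-672

The matrix is lower triangular, so the determinant is the product of the diagonal entries:
det = (12) · (-8) · (-7) · (-1) = -672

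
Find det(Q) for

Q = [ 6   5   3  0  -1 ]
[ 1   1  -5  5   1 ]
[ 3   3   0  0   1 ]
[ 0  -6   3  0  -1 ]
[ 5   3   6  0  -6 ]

The determinant is 375.

Expand along column 4 (it has 4 zeros):
  + (5) · M_24   where M_24 = det([6 5 3 -1; 3 3 0 1; 0 -6 3 -1; 5 3 6 -6]) = 75
det = (+1)·(5)·(75) = 375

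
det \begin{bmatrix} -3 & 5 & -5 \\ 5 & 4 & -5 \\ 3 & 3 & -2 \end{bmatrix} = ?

Expand along column 1:
  + (-3) · |4 -5; 3 -2| = (-3)·(-8 − (-15)) = -21
  − 5 · |5 -5; 3 -2| = −5·(-10 − (-15)) = -25
  + 3 · |5 -5; 4 -5| = 3·(-25 − (-20)) = -15
Sum: (-21) + (-25) + (-15) = -61

-61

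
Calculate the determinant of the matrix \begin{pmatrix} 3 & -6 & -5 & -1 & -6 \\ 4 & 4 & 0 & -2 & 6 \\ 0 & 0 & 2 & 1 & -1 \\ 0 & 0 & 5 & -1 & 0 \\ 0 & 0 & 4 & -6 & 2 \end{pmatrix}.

432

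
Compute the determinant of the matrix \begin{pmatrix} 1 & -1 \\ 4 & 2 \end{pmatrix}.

det = 1·2 − (-1)·4 = 2 − (-4) = 6

The determinant is 6.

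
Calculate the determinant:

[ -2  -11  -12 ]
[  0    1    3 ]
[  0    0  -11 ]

22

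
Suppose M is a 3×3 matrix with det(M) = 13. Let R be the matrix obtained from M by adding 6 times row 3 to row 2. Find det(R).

det(R) = 13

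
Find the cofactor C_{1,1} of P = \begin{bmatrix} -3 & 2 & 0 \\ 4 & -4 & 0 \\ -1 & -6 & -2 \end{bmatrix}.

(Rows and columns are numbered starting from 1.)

The cofactor is 8.

Delete row 1 and column 1; the remaining 2×2 submatrix is [-4 0; -6 -2].
Its determinant is (-4)·(-2) − 0·(-6) = 8.
The cofactor carries sign (−1)^(1+1) = +1, so C_{1,1} = +(8) = 8.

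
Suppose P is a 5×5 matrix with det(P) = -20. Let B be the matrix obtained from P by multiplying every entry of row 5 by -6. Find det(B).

Scaling one row by -6 multiplies the determinant by -6.
det(B) = (-6)·(-20) = 120

The determinant is 120.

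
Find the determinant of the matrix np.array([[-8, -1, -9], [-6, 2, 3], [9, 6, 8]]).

427

Expand along column 1:
  + (-8) · |2 3; 6 8| = (-8)·(16 − 18) = 16
  − (-6) · |-1 -9; 6 8| = −(-6)·(-8 − (-54)) = 276
  + 9 · |-1 -9; 2 3| = 9·(-3 − (-18)) = 135
Sum: (16) + (276) + (135) = 427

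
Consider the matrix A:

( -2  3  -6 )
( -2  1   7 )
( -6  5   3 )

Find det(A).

The determinant is -20.

Expand along column 1:
  + (-2) · |1 7; 5 3| = (-2)·(3 − 35) = 64
  − (-2) · |3 -6; 5 3| = −(-2)·(9 − (-30)) = 78
  + (-6) · |3 -6; 1 7| = (-6)·(21 − (-6)) = -162
Sum: (64) + (78) + (-162) = -20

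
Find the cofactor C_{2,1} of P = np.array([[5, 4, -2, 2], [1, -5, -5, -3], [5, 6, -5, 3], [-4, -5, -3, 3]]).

Delete row 2 and column 1; the remaining 3×3 submatrix is [4 -2 2; 6 -5 3; -5 -3 3].
Its determinant is -44.
The cofactor carries sign (−1)^(2+1) = −1, so C_{2,1} = −(-44) = 44.

The cofactor is 44.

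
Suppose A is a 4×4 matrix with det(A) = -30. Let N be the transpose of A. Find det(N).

The determinant is -30.

det(Aᵀ) = det(A).
det(N) = (1)·(-30) = -30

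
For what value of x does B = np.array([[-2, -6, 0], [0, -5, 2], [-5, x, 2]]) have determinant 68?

Expanding along the row containing x, det(B) is linear in x: det(B) = (4)·x + (80).
Set (4)·x + (80) = 68  ⇒  (4)·x = -12  ⇒  x = -3.

x = -3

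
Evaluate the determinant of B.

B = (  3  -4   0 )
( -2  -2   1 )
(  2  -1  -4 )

The determinant is 51.

Expand along column 3:
  − 1 · |3 -4; 2 -1| = −1·(-3 − (-8)) = -5
  + (-4) · |3 -4; -2 -2| = (-4)·(-6 − 8) = 56
Sum: (-5) + (56) = 51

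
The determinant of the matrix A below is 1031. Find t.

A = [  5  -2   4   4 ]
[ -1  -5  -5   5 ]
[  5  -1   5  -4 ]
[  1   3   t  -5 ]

Expanding along the column containing t, det(A) is linear in t: det(A) = (-187)·t + (657).
Set (-187)·t + (657) = 1031  ⇒  (-187)·t = 374  ⇒  t = -2.

t = -2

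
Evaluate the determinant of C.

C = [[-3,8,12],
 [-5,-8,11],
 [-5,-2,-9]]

|C| = -1442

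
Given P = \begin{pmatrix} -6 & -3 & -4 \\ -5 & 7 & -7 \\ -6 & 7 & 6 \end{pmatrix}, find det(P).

det(P) = -790

Expand along column 1:
  + (-6) · |7 -7; 7 6| = (-6)·(42 − (-49)) = -546
  − (-5) · |-3 -4; 7 6| = −(-5)·(-18 − (-28)) = 50
  + (-6) · |-3 -4; 7 -7| = (-6)·(21 − (-28)) = -294
Sum: (-546) + (50) + (-294) = -790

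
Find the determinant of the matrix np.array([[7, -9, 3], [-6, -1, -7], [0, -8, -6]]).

Expand along row 3:
  − (-8) · |7 3; -6 -7| = −(-8)·(-49 − (-18)) = -248
  + (-6) · |7 -9; -6 -1| = (-6)·(-7 − 54) = 366
Sum: (-248) + (366) = 118

118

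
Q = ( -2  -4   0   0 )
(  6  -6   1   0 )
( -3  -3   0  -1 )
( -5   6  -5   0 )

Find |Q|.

Expand along column 4 (it has 3 zeros):
  − (-1) · M_34   where M_34 = det([-2 -4 0; 6 -6 1; -5 6 -5]) = -148
det = (-1)·(-1)·(-148) = -148

The determinant is -148.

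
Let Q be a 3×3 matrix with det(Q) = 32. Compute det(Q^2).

det(Q^2) = (det Q)^2 = (32)^2 = 1024

The determinant is 1024.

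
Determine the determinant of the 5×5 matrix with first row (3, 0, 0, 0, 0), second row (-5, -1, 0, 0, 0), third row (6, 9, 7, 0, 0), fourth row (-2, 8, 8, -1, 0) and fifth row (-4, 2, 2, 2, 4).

84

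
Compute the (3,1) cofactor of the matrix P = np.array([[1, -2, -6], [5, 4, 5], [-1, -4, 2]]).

14

Delete row 3 and column 1; the remaining 2×2 submatrix is [-2 -6; 4 5].
Its determinant is (-2)·5 − (-6)·4 = 14.
The cofactor carries sign (−1)^(3+1) = +1, so C_{3,1} = +(14) = 14.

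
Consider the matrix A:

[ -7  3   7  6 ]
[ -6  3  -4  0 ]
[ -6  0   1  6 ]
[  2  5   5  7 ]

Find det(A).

Expand along row 2 (it has 1 zero):
  − (-6) · M_21   where M_21 = det([3 7 6; 0 1 6; 5 5 7]) = 111
  + (3) · M_22   where M_22 = det([-7 7 6; -6 1 6; 2 5 7]) = 347
  − (-4) · M_23   where M_23 = det([-7 3 6; -6 0 6; 2 5 7]) = 192
det = (-1)·(-6)·(111) + (+1)·(3)·(347) + (-1)·(-4)·(192) = 2475

2475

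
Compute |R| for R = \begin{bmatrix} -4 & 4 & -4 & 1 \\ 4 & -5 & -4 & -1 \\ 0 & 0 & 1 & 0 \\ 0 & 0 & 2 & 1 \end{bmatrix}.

4

R is block upper-triangular with a 2×2 block and a 2×2 block on the diagonal, so its determinant equals the product of the determinants of the diagonal blocks.
det of the 2×2 block = 4
det of the 2×2 block = 1
det = (4)·(1) = 4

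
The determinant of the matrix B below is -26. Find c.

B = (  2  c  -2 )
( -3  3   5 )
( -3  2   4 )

c = 8

Expanding along the row containing c, det(B) is linear in c: det(B) = (-3)·c + (-2).
Set (-3)·c + (-2) = -26  ⇒  (-3)·c = -24  ⇒  c = 8.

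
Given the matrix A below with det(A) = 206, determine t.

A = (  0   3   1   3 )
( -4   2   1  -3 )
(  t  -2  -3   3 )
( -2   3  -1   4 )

t = -6

Expanding along the column containing t, det(A) is linear in t: det(A) = (-29)·t + (32).
Set (-29)·t + (32) = 206  ⇒  (-29)·t = 174  ⇒  t = -6.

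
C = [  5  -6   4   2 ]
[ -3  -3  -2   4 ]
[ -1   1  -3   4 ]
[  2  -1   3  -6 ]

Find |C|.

det(C) = -208

Expand along row 1:
  + (5) · M_11   where M_11 = det([-3 -2 4; 1 -3 4; -1 3 -6]) = -22
  − (-6) · M_12   where M_12 = det([-3 -2 4; -1 -3 4; 2 3 -6]) = -10
  + (4) · M_13   where M_13 = det([-3 -3 4; -1 1 4; 2 -1 -6]) = -4
  − (2) · M_14   where M_14 = det([-3 -3 -2; -1 1 -3; 2 -1 3]) = 11
det = (+1)·(5)·(-22) + (-1)·(-6)·(-10) + (+1)·(4)·(-4) + (-1)·(2)·(11) = -208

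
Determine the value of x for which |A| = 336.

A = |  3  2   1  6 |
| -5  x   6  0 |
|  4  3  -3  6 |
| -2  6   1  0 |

x = 3

Expanding along the column containing x, det(A) is linear in x: det(A) = (-42)·x + (462).
Set (-42)·x + (462) = 336  ⇒  (-42)·x = -126  ⇒  x = 3.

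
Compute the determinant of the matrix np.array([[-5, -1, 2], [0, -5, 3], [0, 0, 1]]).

25

The matrix is upper triangular, so the determinant is the product of the diagonal entries:
det = (-5) · (-5) · (1) = 25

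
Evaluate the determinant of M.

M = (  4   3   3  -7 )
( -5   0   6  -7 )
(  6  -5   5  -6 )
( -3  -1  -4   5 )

Expand along row 2 (it has 1 zero):
  − (-5) · M_21   where M_21 = det([3 3 -7; -5 5 -6; -1 -4 5]) = -79
  − (6) · M_23   where M_23 = det([4 3 -7; 6 -5 -6; -3 -1 5]) = -13
  + (-7) · M_24   where M_24 = det([4 3 3; 6 -5 5; -3 -1 -4]) = 64
det = (-1)·(-5)·(-79) + (-1)·(6)·(-13) + (+1)·(-7)·(64) = -765

The determinant is -765.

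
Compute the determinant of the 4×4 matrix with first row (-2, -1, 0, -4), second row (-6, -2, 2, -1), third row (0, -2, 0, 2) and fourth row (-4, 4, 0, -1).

The determinant is -104.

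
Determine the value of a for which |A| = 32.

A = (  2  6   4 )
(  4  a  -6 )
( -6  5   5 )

-6

Expanding along the row containing a, det(A) is linear in a: det(A) = (34)·a + (236).
Set (34)·a + (236) = 32  ⇒  (34)·a = -204  ⇒  a = -6.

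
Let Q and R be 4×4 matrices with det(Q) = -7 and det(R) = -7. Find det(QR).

det(QR) = det(Q)·det(R) = (-7)·(-7) = 49

|QR| = 49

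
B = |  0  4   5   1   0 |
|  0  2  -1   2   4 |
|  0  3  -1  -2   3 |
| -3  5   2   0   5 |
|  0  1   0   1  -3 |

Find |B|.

-912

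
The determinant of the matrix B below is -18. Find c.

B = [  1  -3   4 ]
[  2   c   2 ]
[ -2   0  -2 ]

-3

Expanding along the row containing c, det(B) is linear in c: det(B) = (6)·c + (0).
Set (6)·c + (0) = -18  ⇒  (6)·c = -18  ⇒  c = -3.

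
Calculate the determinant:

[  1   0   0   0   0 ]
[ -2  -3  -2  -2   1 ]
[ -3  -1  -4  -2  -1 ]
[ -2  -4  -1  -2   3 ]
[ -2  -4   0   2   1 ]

-36

Expand along row 1 (it has 4 zeros):
  + (1) · M_11   where M_11 = det([-3 -2 -2 1; -1 -4 -2 -1; -4 -1 -2 3; -4 0 2 1]) = -36
det = (+1)·(1)·(-36) = -36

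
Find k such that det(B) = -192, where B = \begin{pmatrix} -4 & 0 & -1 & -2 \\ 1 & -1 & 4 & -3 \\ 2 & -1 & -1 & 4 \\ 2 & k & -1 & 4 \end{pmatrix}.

7

Expanding along the row containing k, det(B) is linear in k: det(B) = (-24)·k + (-24).
Set (-24)·k + (-24) = -192  ⇒  (-24)·k = -168  ⇒  k = 7.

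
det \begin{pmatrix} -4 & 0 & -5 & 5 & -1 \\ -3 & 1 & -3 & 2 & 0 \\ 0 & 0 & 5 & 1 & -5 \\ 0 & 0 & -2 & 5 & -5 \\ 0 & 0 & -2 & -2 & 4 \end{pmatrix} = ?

The matrix is block upper-triangular with a 2×2 block and a 3×3 block on the diagonal, so its determinant equals the product of the determinants of the diagonal blocks.
det of the 2×2 block = -4
det of the 3×3 block = -2
det = (-4)·(-2) = 8

The determinant is 8.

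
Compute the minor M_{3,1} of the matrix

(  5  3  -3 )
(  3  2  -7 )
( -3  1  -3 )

-15

Delete row 3 and column 1; the remaining 2×2 submatrix is [3 -3; 2 -7].
Its determinant is 3·(-7) − (-3)·2 = -15.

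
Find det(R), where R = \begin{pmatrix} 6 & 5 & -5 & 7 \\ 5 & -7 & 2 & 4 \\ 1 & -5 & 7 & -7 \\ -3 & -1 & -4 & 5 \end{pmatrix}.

|R| = 189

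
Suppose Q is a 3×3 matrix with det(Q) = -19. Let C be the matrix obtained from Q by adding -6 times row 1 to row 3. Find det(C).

-19

Adding a multiple of one row to another leaves the determinant unchanged.
det(C) = (1)·(-19) = -19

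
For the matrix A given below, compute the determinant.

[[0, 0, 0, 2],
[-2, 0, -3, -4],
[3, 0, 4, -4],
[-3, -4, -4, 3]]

Expand along row 1 (it has 3 zeros):
  − (2) · M_14   where M_14 = det([-2 0 -3; 3 0 4; -3 -4 -4]) = 4
det = (-1)·(2)·(4) = -8

-8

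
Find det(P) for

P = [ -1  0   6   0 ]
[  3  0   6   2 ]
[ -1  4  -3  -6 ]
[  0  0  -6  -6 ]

-528

Expand along column 2 (it has 3 zeros):
  − (4) · M_32   where M_32 = det([-1 6 0; 3 6 2; 0 -6 -6]) = 132
det = (-1)·(4)·(132) = -528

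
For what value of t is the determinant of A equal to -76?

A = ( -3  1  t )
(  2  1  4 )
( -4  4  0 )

-9

Expanding along the row containing t, det(A) is linear in t: det(A) = (12)·t + (32).
Set (12)·t + (32) = -76  ⇒  (12)·t = -108  ⇒  t = -9.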